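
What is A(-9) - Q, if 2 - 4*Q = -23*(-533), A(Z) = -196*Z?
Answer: 19313/4 ≈ 4828.3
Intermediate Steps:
Q = -12257/4 (Q = 1/2 - (-23)*(-533)/4 = 1/2 - 1/4*12259 = 1/2 - 12259/4 = -12257/4 ≈ -3064.3)
A(-9) - Q = -196*(-9) - 1*(-12257/4) = 1764 + 12257/4 = 19313/4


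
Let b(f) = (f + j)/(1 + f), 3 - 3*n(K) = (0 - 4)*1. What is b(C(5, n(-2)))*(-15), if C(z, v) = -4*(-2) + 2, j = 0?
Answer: -150/11 ≈ -13.636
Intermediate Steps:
n(K) = 7/3 (n(K) = 1 - (0 - 4)/3 = 1 - (-4)/3 = 1 - ⅓*(-4) = 1 + 4/3 = 7/3)
C(z, v) = 10 (C(z, v) = 8 + 2 = 10)
b(f) = f/(1 + f) (b(f) = (f + 0)/(1 + f) = f/(1 + f))
b(C(5, n(-2)))*(-15) = (10/(1 + 10))*(-15) = (10/11)*(-15) = -150/11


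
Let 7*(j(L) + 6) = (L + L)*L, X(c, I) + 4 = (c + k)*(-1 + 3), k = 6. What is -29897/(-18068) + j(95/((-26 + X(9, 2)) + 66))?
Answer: -516957503/137732364 ≈ -3.7533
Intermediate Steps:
X(c, I) = 8 + 2*c (X(c, I) = -4 + (c + 6)*(-1 + 3) = -4 + (6 + c)*2 = -4 + (12 + 2*c) = 8 + 2*c)
j(L) = -6 + 2*L**2/7 (j(L) = -6 + ((L + L)*L)/7 = -6 + ((2*L)*L)/7 = -6 + (2*L**2)/7 = -6 + 2*L**2/7)
-29897/(-18068) + j(95/((-26 + X(9, 2)) + 66)) = -29897/(-18068) + (-6 + 2*(95/((-26 + (8 + 2*9)) + 66))**2/7) = -29897*(-1/18068) + (-6 + 2*(95/((-26 + (8 + 18)) + 66))**2/7) = 29897/18068 + (-6 + 2*(95/((-26 + 26) + 66))**2/7) = 29897/18068 + (-6 + 2*(95/(0 + 66))**2/7) = 29897/18068 + (-6 + 2*(95/66)**2/7) = 29897/18068 + (-6 + (2/7)*(9025/4356)) = 29897/18068 + (-6 + 9025/15246) = 29897/18068 - 82451/15246 = -516957503/137732364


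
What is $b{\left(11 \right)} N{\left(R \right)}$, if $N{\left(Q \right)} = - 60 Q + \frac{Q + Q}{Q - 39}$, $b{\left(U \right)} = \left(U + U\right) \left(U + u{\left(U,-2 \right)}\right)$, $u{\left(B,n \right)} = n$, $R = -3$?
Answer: $\frac{249678}{7} \approx 35668.0$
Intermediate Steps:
$b{\left(U \right)} = 2 U \left(-2 + U\right)$ ($b{\left(U \right)} = \left(U + U\right) \left(U - 2\right) = 2 U \left(-2 + U\right)$)
$N{\left(Q \right)} = - 60 Q + \frac{2 Q}{-39 + Q}$
$b{\left(11 \right)} N{\left(R \right)} = 2 \cdot 11 \left(-2 + 11\right) 2 \left(-3\right) \frac{1}{-39 - 3} \left(1171 - -90\right) = 2 \cdot 11 \cdot 9 \cdot 2 \left(-3\right) \frac{1}{-42} \left(1171 + 90\right) = 198 \cdot 2 \left(-3\right) \left(- \frac{1}{42}\right) 1261 = 198 \cdot \frac{1261}{7} = \frac{249678}{7}$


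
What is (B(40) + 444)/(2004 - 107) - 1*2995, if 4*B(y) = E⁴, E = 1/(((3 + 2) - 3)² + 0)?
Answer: -831059529/277504 ≈ -2994.8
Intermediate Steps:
E = ¼ (E = 1/((5 - 3)² + 0) = 1/(2² + 0) = 1/(4 + 0) = 1/4 = ¼ ≈ 0.25000)
B(y) = 1/1024 (B(y) = (¼)⁴/4 = (¼)*(1/256) = 1/1024)
(B(40) + 444)/(2004 - 107) - 1*2995 = (1/1024 + 444)/(2004 - 107) - 1*2995 = (454657/1024)/1897 - 2995 = (454657/1024)*(1/1897) - 2995 = 64951/277504 - 2995 = -831059529/277504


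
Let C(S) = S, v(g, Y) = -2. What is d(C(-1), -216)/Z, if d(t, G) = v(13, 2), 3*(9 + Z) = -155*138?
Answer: 2/7139 ≈ 0.00028015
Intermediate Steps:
Z = -7139 (Z = -9 + (-155*138)/3 = -9 + (1/3)*(-21390) = -9 - 7130 = -7139)
d(t, G) = -2
d(C(-1), -216)/Z = -2/(-7139) = -2*(-1/7139) = 2/7139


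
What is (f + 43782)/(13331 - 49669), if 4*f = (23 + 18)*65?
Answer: -177793/145352 ≈ -1.2232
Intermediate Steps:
f = 2665/4 (f = ((23 + 18)*65)/4 = (41*65)/4 = (¼)*2665 = 2665/4 ≈ 666.25)
(f + 43782)/(13331 - 49669) = (2665/4 + 43782)/(13331 - 49669) = (177793/4)/(-36338) = (177793/4)*(-1/36338) = -177793/145352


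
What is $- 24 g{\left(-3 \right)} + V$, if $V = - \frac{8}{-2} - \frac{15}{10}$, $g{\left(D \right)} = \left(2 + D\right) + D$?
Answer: $\frac{197}{2} \approx 98.5$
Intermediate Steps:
$g{\left(D \right)} = 2 + 2 D$
$V = \frac{5}{2}$ ($V = \left(-8\right) \left(- \frac{1}{2}\right) - \frac{3}{2} = 4 - \frac{3}{2} = \frac{5}{2} \approx 2.5$)
$- 24 g{\left(-3 \right)} + V = - 24 \left(2 + 2 \left(-3\right)\right) + \frac{5}{2} = - 24 \left(2 - 6\right) + \frac{5}{2} = \left(-24\right) \left(-4\right) + \frac{5}{2} = 96 + \frac{5}{2} = \frac{197}{2}$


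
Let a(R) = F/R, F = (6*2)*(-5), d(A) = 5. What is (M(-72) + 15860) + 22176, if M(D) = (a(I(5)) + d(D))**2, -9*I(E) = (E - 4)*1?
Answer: 335061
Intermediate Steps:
I(E) = 4/9 - E/9 (I(E) = -(E - 4)/9 = -(-4 + E)/9 = 4/9 - E/9)
F = -60 (F = 12*(-5) = -60)
a(R) = -60/R
M(D) = 297025 (M(D) = (-60/(4/9 - 1/9*5) + 5)**2 = (-60/(4/9 - 5/9) + 5)**2 = (-60/(-1/9) + 5)**2 = (-60*(-9) + 5)**2 = (540 + 5)**2 = 545**2 = 297025)
(M(-72) + 15860) + 22176 = (297025 + 15860) + 22176 = 312885 + 22176 = 335061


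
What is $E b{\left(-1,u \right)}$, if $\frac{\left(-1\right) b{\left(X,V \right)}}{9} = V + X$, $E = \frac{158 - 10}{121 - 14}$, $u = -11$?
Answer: $\frac{15984}{107} \approx 149.38$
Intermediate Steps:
$E = \frac{148}{107} \approx 1.3832$
$b{\left(X,V \right)} = - 9 V - 9 X$ ($b{\left(X,V \right)} = - 9 \left(V + X\right) = - 9 V - 9 X$)
$E b{\left(-1,u \right)} = \frac{148 \left(\left(-9\right) \left(-11\right) - -9\right)}{107} = \frac{148 \left(99 + 9\right)}{107} = \frac{148}{107} \cdot 108 = \frac{15984}{107}$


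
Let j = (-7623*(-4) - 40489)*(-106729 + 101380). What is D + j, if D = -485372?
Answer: 52988581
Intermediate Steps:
j = 53473953 (j = (30492 - 40489)*(-5349) = -9997*(-5349) = 53473953)
D + j = -485372 + 53473953 = 52988581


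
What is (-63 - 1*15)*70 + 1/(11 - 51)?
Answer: -218401/40 ≈ -5460.0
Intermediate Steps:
(-63 - 1*15)*70 + 1/(11 - 51) = (-63 - 15)*70 + 1/(-40) = -78*70 - 1/40 = -5460 - 1/40 = -218401/40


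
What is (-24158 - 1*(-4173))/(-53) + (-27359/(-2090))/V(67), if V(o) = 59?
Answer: 2465800377/6535430 ≈ 377.30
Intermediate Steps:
(-24158 - 1*(-4173))/(-53) + (-27359/(-2090))/V(67) = (-24158 - 1*(-4173))/(-53) - 27359/(-2090)/59 = (-24158 + 4173)*(-1/53) - 27359*(-1/2090)*(1/59) = -19985*(-1/53) + (27359/2090)*(1/59) = 19985/53 + 27359/123310 = 2465800377/6535430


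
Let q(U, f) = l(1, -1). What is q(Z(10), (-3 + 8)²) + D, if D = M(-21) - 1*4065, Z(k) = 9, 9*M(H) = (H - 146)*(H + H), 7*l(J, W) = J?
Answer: -68996/21 ≈ -3285.5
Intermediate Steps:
l(J, W) = J/7
M(H) = 2*H*(-146 + H)/9 (M(H) = ((H - 146)*(H + H))/9 = ((-146 + H)*(2*H))/9 = (2*H*(-146 + H))/9 = 2*H*(-146 + H)/9)
q(U, f) = ⅐ (q(U, f) = (⅐)*1 = ⅐)
D = -9857/3 (D = (2/9)*(-21)*(-146 - 21) - 1*4065 = (2/9)*(-21)*(-167) - 4065 = 2338/3 - 4065 = -9857/3 ≈ -3285.7)
q(Z(10), (-3 + 8)²) + D = ⅐ - 9857/3 = -68996/21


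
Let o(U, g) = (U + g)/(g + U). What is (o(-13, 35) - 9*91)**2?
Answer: 669124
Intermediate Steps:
o(U, g) = 1 (o(U, g) = (U + g)/(U + g) = 1)
(o(-13, 35) - 9*91)**2 = (1 - 9*91)**2 = (1 - 819)**2 = (-818)**2 = 669124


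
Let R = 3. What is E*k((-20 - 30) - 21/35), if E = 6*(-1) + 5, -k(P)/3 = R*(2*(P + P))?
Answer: -9108/5 ≈ -1821.6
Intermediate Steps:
k(P) = -36*P (k(P) = -9*2*(P + P) = -9*2*(2*P) = -9*4*P = -36*P)
E = -1 (E = -6 + 5 = -1)
E*k((-20 - 30) - 21/35) = -(-36)*((-20 - 30) - 21/35) = -(-36)*(-50 - 21*1/35) = -(-36)*(-50 - ⅗) = -(-36)*(-253)/5 = -1*9108/5 = -9108/5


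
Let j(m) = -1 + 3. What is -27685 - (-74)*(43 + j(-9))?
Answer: -24355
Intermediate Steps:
j(m) = 2
-27685 - (-74)*(43 + j(-9)) = -27685 - (-74)*(43 + 2) = -27685 - (-74)*45 = -27685 - 1*(-3330) = -27685 + 3330 = -24355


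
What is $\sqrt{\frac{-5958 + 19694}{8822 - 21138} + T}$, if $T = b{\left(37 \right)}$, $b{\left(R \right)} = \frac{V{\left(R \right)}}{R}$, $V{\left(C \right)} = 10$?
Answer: $\frac{2 i \sqrt{2741784841}}{113923} \approx 0.91925 i$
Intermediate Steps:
$b{\left(R \right)} = \frac{10}{R}$
$T = \frac{10}{37} \approx 0.27027$
$\sqrt{\frac{-5958 + 19694}{8822 - 21138} + T} = \sqrt{\frac{-5958 + 19694}{8822 - 21138} + \frac{10}{37}} = \sqrt{\frac{13736}{-12316} + \frac{10}{37}} = \sqrt{13736 \left(- \frac{1}{12316}\right) + \frac{10}{37}} = \sqrt{- \frac{3434}{3079} + \frac{10}{37}} = \sqrt{- \frac{96268}{113923}} = \frac{2 i \sqrt{2741784841}}{113923}$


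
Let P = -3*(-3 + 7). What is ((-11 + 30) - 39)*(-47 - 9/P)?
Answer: 925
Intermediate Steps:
P = -12 (P = -3*4 = -12)
((-11 + 30) - 39)*(-47 - 9/P) = ((-11 + 30) - 39)*(-47 - 9/(-12)) = (19 - 39)*(-47 - 9*(-1/12)) = -20*(-47 + ¾) = -20*(-185/4) = 925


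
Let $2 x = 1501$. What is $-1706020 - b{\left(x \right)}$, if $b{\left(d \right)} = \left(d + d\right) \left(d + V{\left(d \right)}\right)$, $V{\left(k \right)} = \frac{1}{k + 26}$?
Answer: $- \frac{8797814677}{3106} \approx -2.8325 \cdot 10^{6}$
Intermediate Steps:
$x = \frac{1501}{2}$ ($x = \frac{1}{2} \cdot 1501 = \frac{1501}{2} \approx 750.5$)
$V{\left(k \right)} = \frac{1}{26 + k}$
$b{\left(d \right)} = 2 d \left(d + \frac{1}{26 + d}\right)$ ($b{\left(d \right)} = \left(d + d\right) \left(d + \frac{1}{26 + d}\right) = 2 d \left(d + \frac{1}{26 + d}\right)$)
$-1706020 - b{\left(x \right)} = -1706020 - 2 \cdot \frac{1501}{2} \frac{1}{26 + \frac{1501}{2}} \left(1 + \frac{1501 \left(26 + \frac{1501}{2}\right)}{2}\right) = -1706020 - 2 \cdot \frac{1501}{2} \frac{1}{\frac{1553}{2}} \left(1 + \frac{1501}{2} \cdot \frac{1553}{2}\right) = -1706020 - 2 \cdot \frac{1501}{2} \cdot \frac{2}{1553} \left(1 + \frac{2331053}{4}\right) = -1706020 - 2 \cdot \frac{1501}{2} \cdot \frac{2}{1553} \cdot \frac{2331057}{4} = -1706020 - \frac{3498916557}{3106} = - \frac{8797814677}{3106}$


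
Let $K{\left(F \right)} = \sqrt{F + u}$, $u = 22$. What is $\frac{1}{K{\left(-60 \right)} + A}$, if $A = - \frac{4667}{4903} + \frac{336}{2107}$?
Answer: $- \frac{1725837971669}{84131340955671} - \frac{2177994494809 i \sqrt{38}}{84131340955671} \approx -0.020514 - 0.15958 i$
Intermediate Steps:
$K{\left(F \right)} = \sqrt{22 + F}$ ($K{\left(F \right)} = \sqrt{F + 22} = \sqrt{22 + F}$)
$A = - \frac{1169423}{1475803}$ ($A = \left(-4667\right) \frac{1}{4903} + 336 \cdot \frac{1}{2107} = - \frac{4667}{4903} + \frac{48}{301} = - \frac{1169423}{1475803} \approx -0.7924$)
$\frac{1}{K{\left(-60 \right)} + A} = \frac{1}{\sqrt{22 - 60} - \frac{1169423}{1475803}} = \frac{1}{\sqrt{-38} - \frac{1169423}{1475803}} = \frac{1}{i \sqrt{38} - \frac{1169423}{1475803}} = \frac{1}{- \frac{1169423}{1475803} + i \sqrt{38}}$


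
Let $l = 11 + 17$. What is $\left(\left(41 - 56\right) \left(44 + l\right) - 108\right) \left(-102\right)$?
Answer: $121176$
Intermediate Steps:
$l = 28$
$\left(\left(41 - 56\right) \left(44 + l\right) - 108\right) \left(-102\right) = \left(\left(41 - 56\right) \left(44 + 28\right) - 108\right) \left(-102\right) = \left(\left(-15\right) 72 - 108\right) \left(-102\right) = \left(-1080 - 108\right) \left(-102\right) = \left(-1188\right) \left(-102\right) = 121176$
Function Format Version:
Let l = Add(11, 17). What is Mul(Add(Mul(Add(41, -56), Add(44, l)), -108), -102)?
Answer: 121176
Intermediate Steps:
l = 28
Mul(Add(Mul(Add(41, -56), Add(44, l)), -108), -102) = Mul(Add(Mul(Add(41, -56), Add(44, 28)), -108), -102) = Mul(Add(Mul(-15, 72), -108), -102) = Mul(Add(-1080, -108), -102) = Mul(-1188, -102) = 121176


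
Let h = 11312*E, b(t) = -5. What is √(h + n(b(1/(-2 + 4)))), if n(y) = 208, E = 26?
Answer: 4*√18395 ≈ 542.51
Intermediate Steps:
h = 294112 (h = 11312*26 = 294112)
√(h + n(b(1/(-2 + 4)))) = √(294112 + 208) = √294320 = 4*√18395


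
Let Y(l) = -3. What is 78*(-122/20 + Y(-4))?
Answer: -3549/5 ≈ -709.80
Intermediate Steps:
78*(-122/20 + Y(-4)) = 78*(-122/20 - 3) = 78*(-122*1/20 - 3) = 78*(-61/10 - 3) = 78*(-91/10) = -3549/5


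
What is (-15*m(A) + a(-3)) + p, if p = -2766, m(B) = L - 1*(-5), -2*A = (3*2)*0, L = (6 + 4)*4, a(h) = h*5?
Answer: -3456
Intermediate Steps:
a(h) = 5*h
L = 40 (L = 10*4 = 40)
A = 0 (A = -3*2*0/2 = -3*0 = -1/2*0 = 0)
m(B) = 45 (m(B) = 40 - 1*(-5) = 40 + 5 = 45)
(-15*m(A) + a(-3)) + p = (-15*45 + 5*(-3)) - 2766 = (-675 - 15) - 2766 = -690 - 2766 = -3456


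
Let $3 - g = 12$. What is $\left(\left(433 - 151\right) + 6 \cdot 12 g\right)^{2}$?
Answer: $133956$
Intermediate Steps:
$g = -9$ ($g = 3 - 12 = -9$)
$\left(\left(433 - 151\right) + 6 \cdot 12 g\right)^{2} = \left(\left(433 - 151\right) + 6 \cdot 12 \left(-9\right)\right)^{2} = \left(\left(433 - 151\right) + 72 \left(-9\right)\right)^{2} = \left(282 - 648\right)^{2} = \left(-366\right)^{2} = 133956$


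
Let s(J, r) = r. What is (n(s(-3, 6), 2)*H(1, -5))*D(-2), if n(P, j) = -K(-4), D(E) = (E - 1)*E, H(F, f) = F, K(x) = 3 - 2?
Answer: -6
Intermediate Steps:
K(x) = 1
D(E) = E*(-1 + E) (D(E) = (-1 + E)*E = E*(-1 + E))
n(P, j) = -1 (n(P, j) = -1*1 = -1)
(n(s(-3, 6), 2)*H(1, -5))*D(-2) = (-1*1)*(-2*(-1 - 2)) = -(-2)*(-3) = -1*6 = -6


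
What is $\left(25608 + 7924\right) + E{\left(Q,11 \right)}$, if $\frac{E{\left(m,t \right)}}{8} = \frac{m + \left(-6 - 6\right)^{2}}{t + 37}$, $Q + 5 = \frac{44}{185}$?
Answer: $\frac{37246279}{1110} \approx 33555.0$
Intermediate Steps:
$Q = - \frac{881}{185}$ ($Q = -5 + \frac{44}{185} = - \frac{881}{185} \approx -4.7622$)
$E{\left(m,t \right)} = \frac{8 \left(144 + m\right)}{37 + t}$ ($E{\left(m,t \right)} = 8 \frac{m + \left(-6 - 6\right)^{2}}{t + 37} = 8 \frac{m + \left(-12\right)^{2}}{37 + t} = 8 \frac{m + 144}{37 + t} = 8 \frac{144 + m}{37 + t} = \frac{8 \left(144 + m\right)}{37 + t}$)
$\left(25608 + 7924\right) + E{\left(Q,11 \right)} = \left(25608 + 7924\right) + \frac{8 \left(144 - \frac{881}{185}\right)}{37 + 11} = 33532 + 8 \cdot \frac{1}{48} \cdot \frac{25759}{185} = 33532 + \frac{25759}{1110} = \frac{37246279}{1110}$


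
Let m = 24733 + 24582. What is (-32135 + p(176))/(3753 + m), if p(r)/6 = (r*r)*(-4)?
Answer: -775559/53068 ≈ -14.614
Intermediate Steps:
p(r) = -24*r² (p(r) = 6*((r*r)*(-4)) = 6*(r²*(-4)) = 6*(-4*r²) = -24*r²)
m = 49315
(-32135 + p(176))/(3753 + m) = (-32135 - 24*176²)/(3753 + 49315) = (-32135 - 24*30976)/53068 = (-32135 - 743424)*(1/53068) = -775559*1/53068 = -775559/53068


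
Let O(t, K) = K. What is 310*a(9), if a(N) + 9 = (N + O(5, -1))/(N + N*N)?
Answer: -24862/9 ≈ -2762.4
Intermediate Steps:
a(N) = -9 + (-1 + N)/(N + N²) (a(N) = -9 + (N - 1)/(N + N*N) = -9 + (-1 + N)/(N + N²))
310*a(9) = 310*((-1 - 9*9² - 8*9)/(9*(1 + 9))) = 310*((⅑)*(-1 - 9*81 - 72)/10) = 310*((⅑)*(⅒)*(-1 - 729 - 72)) = 310*((⅑)*(⅒)*(-802)) = 310*(-401/45) = -24862/9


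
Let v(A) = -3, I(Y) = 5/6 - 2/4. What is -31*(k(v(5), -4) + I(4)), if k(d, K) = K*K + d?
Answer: -1240/3 ≈ -413.33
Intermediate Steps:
I(Y) = ⅓ (I(Y) = 5*(⅙) - 2*¼ = ⅚ - ½ = ⅓)
k(d, K) = d + K² (k(d, K) = K² + d = d + K²)
-31*(k(v(5), -4) + I(4)) = -31*((-3 + (-4)²) + ⅓) = -31*((-3 + 16) + ⅓) = -31*(13 + ⅓) = -31*40/3 = -1240/3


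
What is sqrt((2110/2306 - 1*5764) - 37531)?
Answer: 8*I*sqrt(899305410)/1153 ≈ 208.07*I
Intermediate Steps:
sqrt((2110/2306 - 1*5764) - 37531) = sqrt((2110*(1/2306) - 5764) - 37531) = sqrt((1055/1153 - 5764) - 37531) = sqrt(-6644837/1153 - 37531) = sqrt(-49918080/1153) = 8*I*sqrt(899305410)/1153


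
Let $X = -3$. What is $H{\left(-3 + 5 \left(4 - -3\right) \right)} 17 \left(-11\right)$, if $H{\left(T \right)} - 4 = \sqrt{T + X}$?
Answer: $-748 - 187 \sqrt{29} \approx -1755.0$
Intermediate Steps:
$H{\left(T \right)} = 4 + \sqrt{-3 + T}$ ($H{\left(T \right)} = 4 + \sqrt{T - 3} = 4 + \sqrt{-3 + T}$)
$H{\left(-3 + 5 \left(4 - -3\right) \right)} 17 \left(-11\right) = \left(4 + \sqrt{-3 - \left(3 - 5 \left(4 - -3\right)\right)}\right) 17 \left(-11\right) = \left(4 + \sqrt{-3 - \left(3 - 5 \left(4 + 3\right)\right)}\right) 17 \left(-11\right) = \left(4 + \sqrt{-3 + \left(-3 + 5 \cdot 7\right)}\right) 17 \left(-11\right) = \left(4 + \sqrt{-3 + \left(-3 + 35\right)}\right) 17 \left(-11\right) = \left(4 + \sqrt{-3 + 32}\right) 17 \left(-11\right) = \left(4 + \sqrt{29}\right) 17 \left(-11\right) = \left(68 + 17 \sqrt{29}\right) \left(-11\right) = -748 - 187 \sqrt{29}$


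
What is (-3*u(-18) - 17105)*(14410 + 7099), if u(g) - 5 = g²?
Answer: -389140828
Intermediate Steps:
u(g) = 5 + g²
(-3*u(-18) - 17105)*(14410 + 7099) = (-3*(5 + (-18)²) - 17105)*(14410 + 7099) = (-3*(5 + 324) - 17105)*21509 = (-3*329 - 17105)*21509 = (-987 - 17105)*21509 = -18092*21509 = -389140828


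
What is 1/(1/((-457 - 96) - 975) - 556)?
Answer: -1528/849569 ≈ -0.0017986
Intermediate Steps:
1/(1/((-457 - 96) - 975) - 556) = 1/(1/(-553 - 975) - 556) = 1/(1/(-1528) - 556) = 1/(-1/1528 - 556) = 1/(-849569/1528) = -1528/849569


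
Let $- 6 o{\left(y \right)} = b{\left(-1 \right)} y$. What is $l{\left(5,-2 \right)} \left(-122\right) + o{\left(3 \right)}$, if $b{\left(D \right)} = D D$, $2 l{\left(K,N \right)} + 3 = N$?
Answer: $\frac{609}{2} \approx 304.5$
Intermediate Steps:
$l{\left(K,N \right)} = - \frac{3}{2} + \frac{N}{2}$
$b{\left(D \right)} = D^{2}$
$o{\left(y \right)} = - \frac{y}{6}$ ($o{\left(y \right)} = - \frac{\left(-1\right)^{2} y}{6} = - \frac{1 y}{6} = - \frac{y}{6}$)
$l{\left(5,-2 \right)} \left(-122\right) + o{\left(3 \right)} = \left(- \frac{3}{2} + \frac{1}{2} \left(-2\right)\right) \left(-122\right) - \frac{1}{2} = \left(- \frac{3}{2} - 1\right) \left(-122\right) - \frac{1}{2} = \left(- \frac{5}{2}\right) \left(-122\right) - \frac{1}{2} = 305 - \frac{1}{2} = \frac{609}{2}$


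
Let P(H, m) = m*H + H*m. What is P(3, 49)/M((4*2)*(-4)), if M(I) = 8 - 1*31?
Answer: -294/23 ≈ -12.783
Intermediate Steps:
P(H, m) = 2*H*m (P(H, m) = H*m + H*m = 2*H*m)
M(I) = -23 (M(I) = 8 - 31 = -23)
P(3, 49)/M((4*2)*(-4)) = (2*3*49)/(-23) = 294*(-1/23) = -294/23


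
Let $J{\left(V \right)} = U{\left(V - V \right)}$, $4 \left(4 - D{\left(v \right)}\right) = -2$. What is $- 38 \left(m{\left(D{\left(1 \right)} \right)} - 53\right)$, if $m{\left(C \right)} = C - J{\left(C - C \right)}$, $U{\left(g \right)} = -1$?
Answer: $1805$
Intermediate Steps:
$D{\left(v \right)} = \frac{9}{2}$ ($D{\left(v \right)} = 4 - - \frac{1}{2} = 4 + \frac{1}{2} = \frac{9}{2}$)
$J{\left(V \right)} = -1$
$m{\left(C \right)} = 1 + C$ ($m{\left(C \right)} = C - -1 = C + 1 = 1 + C$)
$- 38 \left(m{\left(D{\left(1 \right)} \right)} - 53\right) = - 38 \left(\left(1 + \frac{9}{2}\right) - 53\right) = - 38 \left(\frac{11}{2} - 53\right) = \left(-38\right) \left(- \frac{95}{2}\right) = 1805$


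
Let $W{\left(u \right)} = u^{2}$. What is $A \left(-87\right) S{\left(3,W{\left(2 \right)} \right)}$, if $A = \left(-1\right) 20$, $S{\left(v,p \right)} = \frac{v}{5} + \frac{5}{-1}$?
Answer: $-7656$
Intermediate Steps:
$S{\left(v,p \right)} = -5 + \frac{v}{5}$ ($S{\left(v,p \right)} = v \frac{1}{5} + 5 \left(-1\right) = \frac{v}{5} - 5 = -5 + \frac{v}{5}$)
$A = -20$
$A \left(-87\right) S{\left(3,W{\left(2 \right)} \right)} = \left(-20\right) \left(-87\right) \left(-5 + \frac{1}{5} \cdot 3\right) = 1740 \left(-5 + \frac{3}{5}\right) = 1740 \left(- \frac{22}{5}\right) = -7656$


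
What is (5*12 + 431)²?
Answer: 241081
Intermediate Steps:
(5*12 + 431)² = (60 + 431)² = 491² = 241081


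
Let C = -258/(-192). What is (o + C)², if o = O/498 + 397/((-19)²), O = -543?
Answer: 1683207838225/919328121856 ≈ 1.8309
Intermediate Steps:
C = 43/32 (C = -258*(-1/192) = 43/32 ≈ 1.3438)
o = 561/59926 (o = -543/498 + 397/((-19)²) = -543*1/498 + 397/361 = -181/166 + 397*(1/361) = -181/166 + 397/361 = 561/59926 ≈ 0.0093616)
(o + C)² = (561/59926 + 43/32)² = (1297385/958816)² = 1683207838225/919328121856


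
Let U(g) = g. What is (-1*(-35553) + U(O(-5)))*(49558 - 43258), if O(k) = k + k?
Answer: 223920900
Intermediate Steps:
O(k) = 2*k
(-1*(-35553) + U(O(-5)))*(49558 - 43258) = (-1*(-35553) + 2*(-5))*(49558 - 43258) = (35553 - 10)*6300 = 35543*6300 = 223920900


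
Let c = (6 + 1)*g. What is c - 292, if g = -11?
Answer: -369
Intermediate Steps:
c = -77 (c = (6 + 1)*(-11) = 7*(-11) = -77)
c - 292 = -77 - 292 = -369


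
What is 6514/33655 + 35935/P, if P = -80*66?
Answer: -234999701/35539680 ≈ -6.6123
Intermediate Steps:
P = -5280
6514/33655 + 35935/P = 6514/33655 + 35935/(-5280) = 6514*(1/33655) + 35935*(-1/5280) = 6514/33655 - 7187/1056 = -234999701/35539680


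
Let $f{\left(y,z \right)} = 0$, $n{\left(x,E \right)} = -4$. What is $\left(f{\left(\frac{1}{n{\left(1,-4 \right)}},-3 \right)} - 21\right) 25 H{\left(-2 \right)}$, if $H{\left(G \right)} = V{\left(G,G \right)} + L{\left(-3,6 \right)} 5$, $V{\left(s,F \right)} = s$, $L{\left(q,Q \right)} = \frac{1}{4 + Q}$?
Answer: $\frac{1575}{2} \approx 787.5$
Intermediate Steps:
$H{\left(G \right)} = \frac{1}{2} + G$ ($H{\left(G \right)} = G + \frac{1}{4 + 6} \cdot 5 = G + \frac{1}{10} \cdot 5 = G + \frac{1}{2} = \frac{1}{2} + G$)
$\left(f{\left(\frac{1}{n{\left(1,-4 \right)}},-3 \right)} - 21\right) 25 H{\left(-2 \right)} = \left(0 - 21\right) 25 \left(\frac{1}{2} - 2\right) = \left(0 - 21\right) 25 \left(- \frac{3}{2}\right) = \left(-21\right) 25 \left(- \frac{3}{2}\right) = \left(-525\right) \left(- \frac{3}{2}\right) = \frac{1575}{2}$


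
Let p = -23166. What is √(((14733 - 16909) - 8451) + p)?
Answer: I*√33793 ≈ 183.83*I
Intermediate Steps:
√(((14733 - 16909) - 8451) + p) = √(((14733 - 16909) - 8451) - 23166) = √((-2176 - 8451) - 23166) = √(-10627 - 23166) = √(-33793) = I*√33793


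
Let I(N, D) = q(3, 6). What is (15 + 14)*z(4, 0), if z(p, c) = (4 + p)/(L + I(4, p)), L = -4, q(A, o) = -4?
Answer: -29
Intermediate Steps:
I(N, D) = -4
z(p, c) = -1/2 - p/8 (z(p, c) = (4 + p)/(-4 - 4) = (4 + p)/(-8) = (4 + p)*(-1/8) = -1/2 - p/8)
(15 + 14)*z(4, 0) = (15 + 14)*(-1/2 - 1/8*4) = 29*(-1/2 - 1/2) = 29*(-1) = -29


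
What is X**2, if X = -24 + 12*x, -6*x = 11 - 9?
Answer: 784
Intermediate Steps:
x = -1/3 (x = -(11 - 9)/6 = -1/6*2 = -1/3 ≈ -0.33333)
X = -28 (X = -24 + 12*(-1/3) = -24 - 4 = -28)
X**2 = (-28)**2 = 784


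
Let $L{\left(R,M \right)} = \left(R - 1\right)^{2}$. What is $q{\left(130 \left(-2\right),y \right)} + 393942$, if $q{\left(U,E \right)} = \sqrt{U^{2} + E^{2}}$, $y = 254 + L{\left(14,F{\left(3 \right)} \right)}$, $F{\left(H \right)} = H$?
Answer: $393942 + \sqrt{246529} \approx 3.9444 \cdot 10^{5}$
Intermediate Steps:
$L{\left(R,M \right)} = \left(-1 + R\right)^{2}$
$y = 423$ ($y = 254 + \left(-1 + 14\right)^{2} = 254 + 13^{2} = 254 + 169 = 423$)
$q{\left(U,E \right)} = \sqrt{E^{2} + U^{2}}$
$q{\left(130 \left(-2\right),y \right)} + 393942 = \sqrt{423^{2} + \left(130 \left(-2\right)\right)^{2}} + 393942 = \sqrt{178929 + \left(-260\right)^{2}} + 393942 = \sqrt{178929 + 67600} + 393942 = \sqrt{246529} + 393942 = 393942 + \sqrt{246529}$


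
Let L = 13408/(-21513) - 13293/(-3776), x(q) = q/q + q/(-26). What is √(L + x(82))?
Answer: √12951906916016679/132003768 ≈ 0.86215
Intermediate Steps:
x(q) = 1 - q/26 (x(q) = 1 + q*(-1/26) = 1 - q/26)
L = 235343701/81233088 (L = 13408*(-1/21513) - 13293*(-1/3776) = -13408/21513 + 13293/3776 = 235343701/81233088 ≈ 2.8971)
√(L + x(82)) = √(235343701/81233088 + (1 - 1/26*82)) = √(235343701/81233088 + (1 - 41/13)) = √(235343701/81233088 - 28/13) = √(784941649/1056030144) = √12951906916016679/132003768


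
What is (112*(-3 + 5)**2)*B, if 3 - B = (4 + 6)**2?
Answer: -43456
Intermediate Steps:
B = -97 (B = 3 - (4 + 6)**2 = 3 - 1*10**2 = 3 - 1*100 = 3 - 100 = -97)
(112*(-3 + 5)**2)*B = (112*(-3 + 5)**2)*(-97) = (112*2**2)*(-97) = (112*4)*(-97) = 448*(-97) = -43456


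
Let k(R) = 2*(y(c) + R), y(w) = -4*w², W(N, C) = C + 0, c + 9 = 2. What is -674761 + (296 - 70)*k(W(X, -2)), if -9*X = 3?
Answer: -764257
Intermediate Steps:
X = -⅓ (X = -⅑*3 = -⅓ ≈ -0.33333)
c = -7 (c = -9 + 2 = -7)
W(N, C) = C
k(R) = -392 + 2*R (k(R) = 2*(-4*(-7)² + R) = 2*(-4*49 + R) = 2*(-196 + R) = -392 + 2*R)
-674761 + (296 - 70)*k(W(X, -2)) = -674761 + (296 - 70)*(-392 + 2*(-2)) = -674761 + 226*(-392 - 4) = -674761 + 226*(-396) = -674761 - 89496 = -764257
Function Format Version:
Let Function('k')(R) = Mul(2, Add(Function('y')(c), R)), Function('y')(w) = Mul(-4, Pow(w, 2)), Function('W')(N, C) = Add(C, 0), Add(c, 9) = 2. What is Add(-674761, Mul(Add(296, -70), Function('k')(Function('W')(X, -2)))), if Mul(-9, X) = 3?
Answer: -764257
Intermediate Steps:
X = Rational(-1, 3) (X = Mul(Rational(-1, 9), 3) = Rational(-1, 3) ≈ -0.33333)
c = -7 (c = Add(-9, 2) = -7)
Function('W')(N, C) = C
Function('k')(R) = Add(-392, Mul(2, R)) (Function('k')(R) = Mul(2, Add(Mul(-4, Pow(-7, 2)), R)) = Mul(2, Add(Mul(-4, 49), R)) = Mul(2, Add(-196, R)) = Add(-392, Mul(2, R)))
Add(-674761, Mul(Add(296, -70), Function('k')(Function('W')(X, -2)))) = Add(-674761, Mul(Add(296, -70), Add(-392, Mul(2, -2)))) = Add(-674761, Mul(226, Add(-392, -4))) = Add(-674761, Mul(226, -396)) = Add(-674761, -89496) = -764257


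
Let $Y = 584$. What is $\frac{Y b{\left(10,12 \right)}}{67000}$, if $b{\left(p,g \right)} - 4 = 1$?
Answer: $\frac{73}{1675} \approx 0.043582$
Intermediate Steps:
$b{\left(p,g \right)} = 5$ ($b{\left(p,g \right)} = 4 + 1 = 5$)
$\frac{Y b{\left(10,12 \right)}}{67000} = \frac{584 \cdot 5}{67000} = 2920 \cdot \frac{1}{67000} = \frac{73}{1675}$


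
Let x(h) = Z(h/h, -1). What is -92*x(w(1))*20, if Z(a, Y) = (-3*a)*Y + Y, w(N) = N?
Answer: -3680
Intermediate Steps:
Z(a, Y) = Y - 3*Y*a (Z(a, Y) = -3*Y*a + Y = Y - 3*Y*a)
x(h) = 2 (x(h) = -(1 - 3*h/h) = -(1 - 3*1) = -(1 - 3) = -1*(-2) = 2)
-92*x(w(1))*20 = -92*2*20 = -184*20 = -3680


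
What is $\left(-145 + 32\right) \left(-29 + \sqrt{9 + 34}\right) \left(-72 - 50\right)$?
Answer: $-399794 + 13786 \sqrt{43} \approx -3.0939 \cdot 10^{5}$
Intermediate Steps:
$\left(-145 + 32\right) \left(-29 + \sqrt{9 + 34}\right) \left(-72 - 50\right) = - 113 \left(-29 + \sqrt{43}\right) \left(-122\right) = - 113 \left(3538 - 122 \sqrt{43}\right) = -399794 + 13786 \sqrt{43}$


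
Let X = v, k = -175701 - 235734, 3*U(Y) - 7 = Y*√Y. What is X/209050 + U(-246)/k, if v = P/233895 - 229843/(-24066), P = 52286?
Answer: 442009108394923/10758797712579640500 + 2*I*√246/10035 ≈ 4.1083e-5 + 0.0031259*I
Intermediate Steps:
U(Y) = 7/3 + Y^(3/2)/3 (U(Y) = 7/3 + (Y*√Y)/3 = 7/3 + Y^(3/2)/3)
v = 18339147787/1876305690 (v = 52286/233895 - 229843/(-24066) = 52286*(1/233895) - 229843*(-1/24066) = 52286/233895 + 229843/24066 = 18339147787/1876305690 ≈ 9.7741)
k = -411435
X = 18339147787/1876305690 ≈ 9.7741
X/209050 + U(-246)/k = (18339147787/1876305690)/209050 + (7/3 + (-246)^(3/2)/3)/(-411435) = (18339147787/1876305690)*(1/209050) + (7/3 + (-246*I*√246)/3)*(-1/411435) = 18339147787/392241704494500 + (7/3 - 82*I*√246)*(-1/411435) = 18339147787/392241704494500 + (-7/1234305 + 2*I*√246/10035) = 442009108394923/10758797712579640500 + 2*I*√246/10035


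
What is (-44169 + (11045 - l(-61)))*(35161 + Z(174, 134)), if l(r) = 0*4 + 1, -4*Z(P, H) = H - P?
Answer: -1165039375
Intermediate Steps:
Z(P, H) = -H/4 + P/4 (Z(P, H) = -(H - P)/4 = -H/4 + P/4)
l(r) = 1 (l(r) = 0 + 1 = 1)
(-44169 + (11045 - l(-61)))*(35161 + Z(174, 134)) = (-44169 + (11045 - 1*1))*(35161 + (-¼*134 + (¼)*174)) = (-44169 + (11045 - 1))*(35161 + (-67/2 + 87/2)) = (-44169 + 11044)*(35161 + 10) = -33125*35171 = -1165039375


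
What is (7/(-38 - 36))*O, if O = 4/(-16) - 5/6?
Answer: 91/888 ≈ 0.10248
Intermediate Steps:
O = -13/12 (O = 4*(-1/16) - 5*⅙ = -¼ - ⅚ = -13/12 ≈ -1.0833)
(7/(-38 - 36))*O = (7/(-38 - 36))*(-13/12) = (7/(-74))*(-13/12) = (7*(-1/74))*(-13/12) = -7/74*(-13/12) = 91/888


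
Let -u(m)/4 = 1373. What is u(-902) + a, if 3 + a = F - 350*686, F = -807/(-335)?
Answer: -82273518/335 ≈ -2.4559e+5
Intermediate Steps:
F = 807/335 (F = -807*(-1/335) = 807/335 ≈ 2.4090)
a = -80433698/335 (a = -3 + (807/335 - 350*686) = -3 + (807/335 - 240100) = -3 - 80432693/335 = -80433698/335 ≈ -2.4010e+5)
u(m) = -5492 (u(m) = -4*1373 = -5492)
u(-902) + a = -5492 - 80433698/335 = -82273518/335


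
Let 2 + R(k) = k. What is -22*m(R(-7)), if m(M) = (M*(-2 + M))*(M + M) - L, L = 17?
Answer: 39578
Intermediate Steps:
R(k) = -2 + k
m(M) = -17 + 2*M**2*(-2 + M) (m(M) = (M*(-2 + M))*(M + M) - 1*17 = (M*(-2 + M))*(2*M) - 17 = 2*M**2*(-2 + M) - 17 = -17 + 2*M**2*(-2 + M))
-22*m(R(-7)) = -22*(-17 - 4*(-2 - 7)**2 + 2*(-2 - 7)**3) = -22*(-17 - 4*(-9)**2 + 2*(-9)**3) = -22*(-17 - 4*81 + 2*(-729)) = -22*(-17 - 324 - 1458) = -22*(-1799) = 39578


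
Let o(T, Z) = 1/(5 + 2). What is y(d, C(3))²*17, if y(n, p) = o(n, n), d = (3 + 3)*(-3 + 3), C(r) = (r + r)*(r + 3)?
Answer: 17/49 ≈ 0.34694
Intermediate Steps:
o(T, Z) = ⅐ (o(T, Z) = 1/7 = ⅐)
C(r) = 2*r*(3 + r) (C(r) = (2*r)*(3 + r) = 2*r*(3 + r))
d = 0 (d = 6*0 = 0)
y(n, p) = ⅐
y(d, C(3))²*17 = (⅐)²*17 = (1/49)*17 = 17/49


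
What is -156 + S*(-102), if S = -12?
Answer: 1068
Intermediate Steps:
-156 + S*(-102) = -156 - 12*(-102) = -156 + 1224 = 1068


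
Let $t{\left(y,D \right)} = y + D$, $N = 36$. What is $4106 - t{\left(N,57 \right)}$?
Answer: $4013$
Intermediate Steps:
$t{\left(y,D \right)} = D + y$
$4106 - t{\left(N,57 \right)} = 4106 - \left(57 + 36\right) = 4106 - 93 = 4013$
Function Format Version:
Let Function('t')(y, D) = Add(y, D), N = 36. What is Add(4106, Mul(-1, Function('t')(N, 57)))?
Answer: 4013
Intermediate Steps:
Function('t')(y, D) = Add(D, y)
Add(4106, Mul(-1, Function('t')(N, 57))) = Add(4106, Mul(-1, Add(57, 36))) = Add(4106, Mul(-1, 93)) = Add(4106, -93) = 4013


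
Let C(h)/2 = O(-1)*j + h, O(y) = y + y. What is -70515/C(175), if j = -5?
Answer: -14103/74 ≈ -190.58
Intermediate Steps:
O(y) = 2*y
C(h) = 20 + 2*h (C(h) = 2*((2*(-1))*(-5) + h) = 2*(-2*(-5) + h) = 2*(10 + h) = 20 + 2*h)
-70515/C(175) = -70515/(20 + 2*175) = -70515/(20 + 350) = -70515/370 = -70515*1/370 = -14103/74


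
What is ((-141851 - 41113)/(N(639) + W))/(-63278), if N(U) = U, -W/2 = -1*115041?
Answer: 30494/2433260573 ≈ 1.2532e-5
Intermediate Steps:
W = 230082 (W = -(-2)*115041 = -2*(-115041) = 230082)
((-141851 - 41113)/(N(639) + W))/(-63278) = ((-141851 - 41113)/(639 + 230082))/(-63278) = -182964/230721*(-1/63278) = -182964*1/230721*(-1/63278) = -60988/76907*(-1/63278) = 30494/2433260573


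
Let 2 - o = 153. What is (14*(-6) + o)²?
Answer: 55225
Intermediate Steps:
o = -151 (o = 2 - 1*153 = 2 - 153 = -151)
(14*(-6) + o)² = (14*(-6) - 151)² = (-84 - 151)² = (-235)² = 55225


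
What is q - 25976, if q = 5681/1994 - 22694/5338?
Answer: -138251371665/5321986 ≈ -25977.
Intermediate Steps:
q = -7463329/5321986 (q = 5681*(1/1994) - 22694*1/5338 = 5681/1994 - 11347/2669 = -7463329/5321986 ≈ -1.4024)
q - 25976 = -7463329/5321986 - 25976 = -138251371665/5321986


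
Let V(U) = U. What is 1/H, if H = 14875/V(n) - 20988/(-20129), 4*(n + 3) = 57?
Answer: 181161/239723992 ≈ 0.00075571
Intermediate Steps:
n = 45/4 (n = -3 + (¼)*57 = -3 + 57/4 = 45/4 ≈ 11.250)
H = 239723992/181161 (H = 14875/(45/4) - 20988/(-20129) = 14875*(4/45) - 20988*(-1/20129) = 11900/9 + 20988/20129 = 239723992/181161 ≈ 1323.3)
1/H = 1/(239723992/181161) = 181161/239723992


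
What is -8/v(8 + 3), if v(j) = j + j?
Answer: -4/11 ≈ -0.36364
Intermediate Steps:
v(j) = 2*j
-8/v(8 + 3) = -8*1/(2*(8 + 3)) = -8/(2*11) = -8/22 = -8*1/22 = -4/11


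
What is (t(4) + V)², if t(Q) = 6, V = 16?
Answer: 484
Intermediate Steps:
(t(4) + V)² = (6 + 16)² = 22² = 484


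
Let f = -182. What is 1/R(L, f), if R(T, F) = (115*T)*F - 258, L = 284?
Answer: -1/5944378 ≈ -1.6823e-7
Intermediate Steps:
R(T, F) = -258 + 115*F*T (R(T, F) = 115*F*T - 258 = -258 + 115*F*T)
1/R(L, f) = 1/(-258 + 115*(-182)*284) = 1/(-258 - 5944120) = 1/(-5944378) = -1/5944378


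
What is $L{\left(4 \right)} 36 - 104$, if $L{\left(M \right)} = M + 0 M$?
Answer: $40$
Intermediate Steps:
$L{\left(M \right)} = M$ ($L{\left(M \right)} = M + 0 = M$)
$L{\left(4 \right)} 36 - 104 = 4 \cdot 36 - 104 = 144 - 104 = 40$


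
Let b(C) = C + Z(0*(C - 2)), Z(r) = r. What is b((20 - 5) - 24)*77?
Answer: -693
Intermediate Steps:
b(C) = C (b(C) = C + 0*(C - 2) = C + 0*(-2 + C) = C + 0 = C)
b((20 - 5) - 24)*77 = ((20 - 5) - 24)*77 = (15 - 24)*77 = -9*77 = -693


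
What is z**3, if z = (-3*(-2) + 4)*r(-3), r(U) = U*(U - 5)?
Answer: 13824000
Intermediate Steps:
r(U) = U*(-5 + U)
z = 240 (z = (-3*(-2) + 4)*(-3*(-5 - 3)) = (6 + 4)*(-3*(-8)) = 10*24 = 240)
z**3 = 240**3 = 13824000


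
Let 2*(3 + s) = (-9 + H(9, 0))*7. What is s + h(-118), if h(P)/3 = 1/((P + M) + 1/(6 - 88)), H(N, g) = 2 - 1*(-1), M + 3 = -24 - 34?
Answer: -117514/4893 ≈ -24.017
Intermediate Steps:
M = -61 (M = -3 + (-24 - 34) = -3 - 58 = -61)
H(N, g) = 3 (H(N, g) = 2 + 1 = 3)
h(P) = 3/(-5003/82 + P) (h(P) = 3/((P - 61) + 1/(6 - 88)) = 3/((-61 + P) + 1/(-82)) = 3/((-61 + P) - 1/82) = 3/(-5003/82 + P))
s = -24 (s = -3 + ((-9 + 3)*7)/2 = -3 + (-6*7)/2 = -3 + (½)*(-42) = -3 - 21 = -24)
s + h(-118) = -24 + 246/(-5003 + 82*(-118)) = -24 + 246/(-5003 - 9676) = -24 + 246/(-14679) = -24 + 246*(-1/14679) = -24 - 82/4893 = -117514/4893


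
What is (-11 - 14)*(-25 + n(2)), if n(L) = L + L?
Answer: 525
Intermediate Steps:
n(L) = 2*L
(-11 - 14)*(-25 + n(2)) = (-11 - 14)*(-25 + 2*2) = -25*(-25 + 4) = -25*(-21) = 525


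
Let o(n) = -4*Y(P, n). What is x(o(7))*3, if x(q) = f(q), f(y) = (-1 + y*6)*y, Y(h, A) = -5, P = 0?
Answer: 7140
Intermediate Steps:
f(y) = y*(-1 + 6*y) (f(y) = (-1 + 6*y)*y = y*(-1 + 6*y))
o(n) = 20 (o(n) = -4*(-5) = 20)
x(q) = q*(-1 + 6*q)
x(o(7))*3 = (20*(-1 + 6*20))*3 = (20*(-1 + 120))*3 = (20*119)*3 = 2380*3 = 7140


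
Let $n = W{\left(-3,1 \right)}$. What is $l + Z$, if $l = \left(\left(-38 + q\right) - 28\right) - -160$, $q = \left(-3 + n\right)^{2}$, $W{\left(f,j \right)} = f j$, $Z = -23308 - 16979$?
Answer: $-40157$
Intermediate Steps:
$Z = -40287$
$n = -3$ ($n = \left(-3\right) 1 = -3$)
$q = 36$ ($q = \left(-3 - 3\right)^{2} = \left(-6\right)^{2} = 36$)
$l = 130$ ($l = \left(\left(-38 + 36\right) - 28\right) - -160 = \left(-2 - 28\right) + 160 = -30 + 160 = 130$)
$l + Z = 130 - 40287 = -40157$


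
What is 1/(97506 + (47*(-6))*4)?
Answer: 1/96378 ≈ 1.0376e-5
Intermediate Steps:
1/(97506 + (47*(-6))*4) = 1/(97506 - 282*4) = 1/(97506 - 1128) = 1/96378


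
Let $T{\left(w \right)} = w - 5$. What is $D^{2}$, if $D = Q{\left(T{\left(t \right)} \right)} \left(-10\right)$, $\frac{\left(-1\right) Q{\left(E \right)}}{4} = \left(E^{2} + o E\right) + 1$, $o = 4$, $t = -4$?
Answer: $3385600$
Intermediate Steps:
$T{\left(w \right)} = -5 + w$ ($T{\left(w \right)} = w - 5 = -5 + w$)
$Q{\left(E \right)} = -4 - 16 E - 4 E^{2}$ ($Q{\left(E \right)} = - 4 \left(\left(E^{2} + 4 E\right) + 1\right) = - 4 \left(1 + E^{2} + 4 E\right) = -4 - 16 E - 4 E^{2}$)
$D = 1840$ ($D = \left(-4 - 16 \left(-5 - 4\right) - 4 \left(-5 - 4\right)^{2}\right) \left(-10\right) = \left(-4 - -144 - 4 \left(-9\right)^{2}\right) \left(-10\right) = \left(-4 + 144 - 324\right) \left(-10\right) = \left(-184\right) \left(-10\right) = 1840$)
$D^{2} = 1840^{2} = 3385600$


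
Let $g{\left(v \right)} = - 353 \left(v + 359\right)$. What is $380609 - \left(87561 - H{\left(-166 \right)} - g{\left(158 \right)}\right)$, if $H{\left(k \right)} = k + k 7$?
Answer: $109219$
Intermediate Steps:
$H{\left(k \right)} = 8 k$ ($H{\left(k \right)} = k + 7 k = 8 k$)
$g{\left(v \right)} = -126727 - 353 v$ ($g{\left(v \right)} = - 353 \left(359 + v\right) = -126727 - 353 v$)
$380609 - \left(87561 - H{\left(-166 \right)} - g{\left(158 \right)}\right) = 380609 + \left(\left(\left(-126727 - 55774\right) + 8 \left(-166\right)\right) - 87561\right) = 380609 - 271390 = 109219$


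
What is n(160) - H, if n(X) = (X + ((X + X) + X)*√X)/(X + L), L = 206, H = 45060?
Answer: -8245900/183 + 320*√10/61 ≈ -45043.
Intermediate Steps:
n(X) = (X + 3*X^(3/2))/(206 + X) (n(X) = (X + ((X + X) + X)*√X)/(X + 206) = (X + (2*X + X)*√X)/(206 + X) = (X + (3*X)*√X)/(206 + X) = (X + 3*X^(3/2))/(206 + X))
n(160) - H = (160 + 3*160^(3/2))/(206 + 160) - 1*45060 = (160 + 3*(640*√10))/366 - 45060 = (160 + 1920*√10)/366 - 45060 = (80/183 + 320*√10/61) - 45060 = -8245900/183 + 320*√10/61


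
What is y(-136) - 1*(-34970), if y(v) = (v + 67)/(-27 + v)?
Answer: 5700179/163 ≈ 34970.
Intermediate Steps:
y(v) = (67 + v)/(-27 + v)
y(-136) - 1*(-34970) = (67 - 136)/(-27 - 136) - 1*(-34970) = -69/(-163) + 34970 = -1/163*(-69) + 34970 = 69/163 + 34970 = 5700179/163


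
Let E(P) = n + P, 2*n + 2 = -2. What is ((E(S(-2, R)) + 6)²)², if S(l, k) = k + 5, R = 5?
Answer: 38416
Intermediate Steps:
n = -2 (n = -1 + (½)*(-2) = -1 - 1 = -2)
S(l, k) = 5 + k
E(P) = -2 + P
((E(S(-2, R)) + 6)²)² = (((-2 + (5 + 5)) + 6)²)² = (((-2 + 10) + 6)²)² = ((8 + 6)²)² = (14²)² = 196² = 38416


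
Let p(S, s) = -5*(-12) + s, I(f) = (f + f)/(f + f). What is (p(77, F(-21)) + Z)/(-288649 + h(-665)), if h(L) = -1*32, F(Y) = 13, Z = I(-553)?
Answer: -74/288681 ≈ -0.00025634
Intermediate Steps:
I(f) = 1 (I(f) = (2*f)/((2*f)) = (2*f)*(1/(2*f)) = 1)
Z = 1
p(S, s) = 60 + s
h(L) = -32
(p(77, F(-21)) + Z)/(-288649 + h(-665)) = ((60 + 13) + 1)/(-288649 - 32) = (73 + 1)/(-288681) = 74*(-1/288681) = -74/288681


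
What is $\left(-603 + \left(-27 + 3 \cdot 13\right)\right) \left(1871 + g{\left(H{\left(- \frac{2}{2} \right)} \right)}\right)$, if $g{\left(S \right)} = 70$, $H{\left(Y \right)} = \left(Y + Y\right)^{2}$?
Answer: $-1147131$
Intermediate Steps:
$H{\left(Y \right)} = 4 Y^{2}$ ($H{\left(Y \right)} = \left(2 Y\right)^{2} = 4 Y^{2}$)
$\left(-603 + \left(-27 + 3 \cdot 13\right)\right) \left(1871 + g{\left(H{\left(- \frac{2}{2} \right)} \right)}\right) = \left(-603 + \left(-27 + 3 \cdot 13\right)\right) \left(1871 + 70\right) = \left(-603 + \left(-27 + 39\right)\right) 1941 = \left(-603 + 12\right) 1941 = \left(-591\right) 1941 = -1147131$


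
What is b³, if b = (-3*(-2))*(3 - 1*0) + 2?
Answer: 8000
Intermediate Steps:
b = 20 (b = 6*(3 + 0) + 2 = 6*3 + 2 = 18 + 2 = 20)
b³ = 20³ = 8000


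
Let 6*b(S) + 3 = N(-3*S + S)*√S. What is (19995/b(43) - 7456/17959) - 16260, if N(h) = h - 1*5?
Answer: -51987274645607/3197366483 - 5458635*√43/178037 ≈ -16460.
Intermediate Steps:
N(h) = -5 + h (N(h) = h - 5 = -5 + h)
b(S) = -½ + √S*(-5 - 2*S)/6 (b(S) = -½ + ((-5 + (-3*S + S))*√S)/6 = -½ + ((-5 - 2*S)*√S)/6 = -½ + (√S*(-5 - 2*S))/6 = -½ + √S*(-5 - 2*S)/6)
(19995/b(43) - 7456/17959) - 16260 = (19995/(-½ + √43*(-5 - 2*43)/6) - 7456/17959) - 16260 = (19995/(-½ + √43*(-5 - 86)/6) - 7456*1/17959) - 16260 = (19995/(-½ + (⅙)*√43*(-91)) - 7456/17959) - 16260 = (19995/(-½ - 91*√43/6) - 7456/17959) - 16260 = (-7456/17959 + 19995/(-½ - 91*√43/6)) - 16260 = -292020796/17959 + 19995/(-½ - 91*√43/6)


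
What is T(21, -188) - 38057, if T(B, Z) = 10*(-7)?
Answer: -38127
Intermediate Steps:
T(B, Z) = -70
T(21, -188) - 38057 = -70 - 38057 = -38127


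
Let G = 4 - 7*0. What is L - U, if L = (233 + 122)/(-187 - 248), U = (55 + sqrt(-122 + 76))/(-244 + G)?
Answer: -817/1392 + I*sqrt(46)/240 ≈ -0.58693 + 0.02826*I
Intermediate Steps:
G = 4 (G = 4 + 0 = 4)
U = -11/48 - I*sqrt(46)/240 (U = (55 + sqrt(-122 + 76))/(-244 + 4) = (55 + sqrt(-46))/(-240) = (55 + I*sqrt(46))*(-1/240) = -11/48 - I*sqrt(46)/240 ≈ -0.22917 - 0.02826*I)
L = -71/87 (L = 355/(-435) = 355*(-1/435) = -71/87 ≈ -0.81609)
L - U = -71/87 - (-11/48 - I*sqrt(46)/240) = -71/87 + (11/48 + I*sqrt(46)/240) = -817/1392 + I*sqrt(46)/240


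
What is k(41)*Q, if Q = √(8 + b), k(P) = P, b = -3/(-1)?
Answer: 41*√11 ≈ 135.98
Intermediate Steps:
b = 3 (b = -3*(-1) = 3)
Q = √11 (Q = √(8 + 3) = √11 ≈ 3.3166)
k(41)*Q = 41*√11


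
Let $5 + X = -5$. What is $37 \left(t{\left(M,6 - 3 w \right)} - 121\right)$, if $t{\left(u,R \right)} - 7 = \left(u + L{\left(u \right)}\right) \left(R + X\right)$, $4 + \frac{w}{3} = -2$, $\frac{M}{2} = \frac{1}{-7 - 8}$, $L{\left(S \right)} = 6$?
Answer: $\frac{19906}{3} \approx 6635.3$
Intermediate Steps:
$M = - \frac{2}{15}$ ($M = \frac{2}{-7 - 8} = \frac{2}{-15} = 2 \left(- \frac{1}{15}\right) = - \frac{2}{15} \approx -0.13333$)
$w = -18$ ($w = -12 + 3 \left(-2\right) = -12 - 6 = -18$)
$X = -10$ ($X = -5 - 5 = -10$)
$t{\left(u,R \right)} = 7 + \left(-10 + R\right) \left(6 + u\right)$ ($t{\left(u,R \right)} = 7 + \left(u + 6\right) \left(R - 10\right) = 7 + \left(6 + u\right) \left(-10 + R\right) = 7 + \left(-10 + R\right) \left(6 + u\right)$)
$37 \left(t{\left(M,6 - 3 w \right)} - 121\right) = 37 \left(\left(-53 - - \frac{4}{3} + 6 \left(6 - -54\right) + \left(6 - -54\right) \left(- \frac{2}{15}\right)\right) - 121\right) = 37 \left(\left(-53 + \frac{4}{3} + 6 \left(6 + 54\right) + \left(6 + 54\right) \left(- \frac{2}{15}\right)\right) - 121\right) = 37 \left(\left(-53 + \frac{4}{3} + 6 \cdot 60 + 60 \left(- \frac{2}{15}\right)\right) - 121\right) = 37 \left(\left(-53 + \frac{4}{3} + 360 - 8\right) - 121\right) = 37 \left(\frac{901}{3} - 121\right) = 37 \cdot \frac{538}{3} = \frac{19906}{3}$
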